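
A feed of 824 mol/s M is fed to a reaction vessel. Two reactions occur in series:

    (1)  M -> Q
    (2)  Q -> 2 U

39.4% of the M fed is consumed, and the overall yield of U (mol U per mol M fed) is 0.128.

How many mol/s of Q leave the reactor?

Conversion of M: M consumed = 1ξ₁ = 0.394 × 824 → ξ₁ = 324.7 mol/s.
Yield of U: 2ξ₂ / 824 = 0.128 → ξ₂ = 52.74 mol/s.
Outlet amounts (n = n₀ + Σ ν·ξ):
  M: 824 − 1(324.7) = 499.3
  Q: 0 + 1(324.7) − 1(52.74) = 271.9
  U: 0 + 2(52.74) = 105.5

272 mol/s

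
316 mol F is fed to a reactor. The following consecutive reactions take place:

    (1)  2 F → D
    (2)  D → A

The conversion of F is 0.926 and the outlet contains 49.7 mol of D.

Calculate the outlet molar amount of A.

Conversion of F: F consumed = 2ξ₁ = 0.926 × 316 → ξ₁ = 146.3 mol.
D balance: n_D = 0 + 1ξ₁ − 1ξ₂ = 49.7 → ξ₂ = (1·146.3 − 49.7)/1 = 96.61 mol.
Outlet amounts (n = n₀ + Σ ν·ξ):
  F: 316 − 2(146.3) = 23.38
  D: 0 + 1(146.3) − 1(96.61) = 49.7
  A: 0 + 1(96.61) = 96.61

96.6 mol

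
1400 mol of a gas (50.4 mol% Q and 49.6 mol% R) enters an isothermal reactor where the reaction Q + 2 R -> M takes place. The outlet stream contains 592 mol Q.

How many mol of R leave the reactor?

467 mol

For Q: n = n₀ − 1ξ → 592 = 705.6 − 1ξ, giving ξ = 113.6 mol.
Outlet amounts (n = n₀ + ν ξ):
  Q: 705.6 − 1(113.6) = 592
  R: 694.4 − 2(113.6) = 467.2
  M: 0 + 1(113.6) = 113.6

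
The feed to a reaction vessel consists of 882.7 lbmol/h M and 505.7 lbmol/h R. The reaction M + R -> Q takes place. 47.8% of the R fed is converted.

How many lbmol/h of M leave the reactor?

641 lbmol/h

R reacted = 0.478 × 505.7 = 241.7 lbmol/h; ν_R = −1, so ξ = 241.7/1 = 241.7 lbmol/h.
Outlet amounts (n = n₀ + ν ξ):
  M: 882.7 − 1(241.7) = 641
  R: 505.7 − 1(241.7) = 264
  Q: 0 + 1(241.7) = 241.7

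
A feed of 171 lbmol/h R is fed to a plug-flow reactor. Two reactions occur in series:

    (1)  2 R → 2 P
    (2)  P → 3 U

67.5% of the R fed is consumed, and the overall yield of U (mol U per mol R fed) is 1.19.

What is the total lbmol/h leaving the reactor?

Conversion of R: R consumed = 2ξ₁ = 0.675 × 171 → ξ₁ = 57.71 lbmol/h.
Yield of U: 3ξ₂ / 171 = 1.19 → ξ₂ = 67.83 lbmol/h.
Outlet amounts (n = n₀ + Σ ν·ξ):
  R: 171 − 2(57.71) = 55.57
  P: 0 + 2(57.71) − 1(67.83) = 47.6
  U: 0 + 3(67.83) = 203.5
Total out = 55.57 + 47.6 + 203.5 = 306.7 lbmol/h.

307 lbmol/h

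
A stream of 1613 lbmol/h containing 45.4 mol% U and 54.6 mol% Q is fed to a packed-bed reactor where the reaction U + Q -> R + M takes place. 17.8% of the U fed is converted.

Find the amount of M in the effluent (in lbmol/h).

130 lbmol/h

U reacted = 0.178 × 732.3 = 130.3 lbmol/h; ν_U = −1, so ξ = 130.3/1 = 130.3 lbmol/h.
Outlet amounts (n = n₀ + ν ξ):
  U: 732.3 − 1(130.3) = 602
  Q: 880.7 − 1(130.3) = 750.3
  R: 0 + 1(130.3) = 130.3
  M: 0 + 1(130.3) = 130.3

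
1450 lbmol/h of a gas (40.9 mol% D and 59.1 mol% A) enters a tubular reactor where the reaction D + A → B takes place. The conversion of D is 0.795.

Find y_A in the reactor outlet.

D reacted = 0.795 × 593 = 471.5 lbmol/h; ν_D = −1, so ξ = 471.5/1 = 471.5 lbmol/h.
Outlet amounts (n = n₀ + ν ξ):
  D: 593 − 1(471.5) = 121.6
  A: 857 − 1(471.5) = 385.5
  B: 0 + 1(471.5) = 471.5
Total out = 978.5 lbmol/h; y_A = 385.5 / 978.5 = 0.3939.

0.394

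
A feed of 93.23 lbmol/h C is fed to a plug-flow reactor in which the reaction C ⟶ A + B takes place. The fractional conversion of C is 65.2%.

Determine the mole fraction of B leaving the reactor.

C reacted = 0.652 × 93.23 = 60.79 lbmol/h; ν_C = −1, so ξ = 60.79/1 = 60.79 lbmol/h.
Outlet amounts (n = n₀ + ν ξ):
  C: 93.23 − 1(60.79) = 32.44
  A: 0 + 1(60.79) = 60.79
  B: 0 + 1(60.79) = 60.79
Total out = 154 lbmol/h; y_B = 60.79 / 154 = 0.3947.

0.395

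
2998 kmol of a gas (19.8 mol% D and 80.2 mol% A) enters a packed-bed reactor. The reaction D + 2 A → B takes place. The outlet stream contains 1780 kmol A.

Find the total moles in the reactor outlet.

For A: n = n₀ − 2ξ → 1780 = 2404 − 2ξ, giving ξ = 312.2 kmol.
Outlet amounts (n = n₀ + ν ξ):
  D: 593.6 − 1(312.2) = 281.4
  A: 2404 − 2(312.2) = 1780
  B: 0 + 1(312.2) = 312.2
Total out = 281.4 + 1780 + 312.2 = 2374 kmol.

2370 kmol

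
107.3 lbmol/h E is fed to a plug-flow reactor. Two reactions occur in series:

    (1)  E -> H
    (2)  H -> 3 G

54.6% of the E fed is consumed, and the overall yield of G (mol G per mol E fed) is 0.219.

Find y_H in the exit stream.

0.413

Conversion of E: E consumed = 1ξ₁ = 0.546 × 107.3 → ξ₁ = 58.59 lbmol/h.
Yield of G: 3ξ₂ / 107.3 = 0.219 → ξ₂ = 7.833 lbmol/h.
Outlet amounts (n = n₀ + Σ ν·ξ):
  E: 107.3 − 1(58.59) = 48.71
  H: 0 + 1(58.59) − 1(7.833) = 50.75
  G: 0 + 3(7.833) = 23.5
Total out = 123 lbmol/h; y_H = 50.75 / 123 = 0.4127.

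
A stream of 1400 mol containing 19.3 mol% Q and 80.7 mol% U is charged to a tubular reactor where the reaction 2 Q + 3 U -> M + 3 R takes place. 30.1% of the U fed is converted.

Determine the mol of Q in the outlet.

43.5 mol

U reacted = 0.301 × 1130 = 340.1 mol; ν_U = −3, so ξ = 340.1/3 = 113.4 mol.
Outlet amounts (n = n₀ + ν ξ):
  Q: 270.2 − 2(113.4) = 43.49
  U: 1130 − 3(113.4) = 789.7
  M: 0 + 1(113.4) = 113.4
  R: 0 + 3(113.4) = 340.1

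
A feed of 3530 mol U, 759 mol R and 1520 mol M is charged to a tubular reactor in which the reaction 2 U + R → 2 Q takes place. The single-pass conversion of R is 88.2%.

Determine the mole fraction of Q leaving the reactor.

R reacted = 0.882 × 759 = 669.4 mol; ν_R = −1, so ξ = 669.4/1 = 669.4 mol.
Outlet amounts (n = n₀ + ν ξ):
  U: 3530 − 2(669.4) = 2191
  R: 759 − 1(669.4) = 89.56
  Q: 0 + 2(669.4) = 1339
  M: 1520 (inert)
Total out = 5140 mol; y_Q = 1339 / 5140 = 0.2605.

0.261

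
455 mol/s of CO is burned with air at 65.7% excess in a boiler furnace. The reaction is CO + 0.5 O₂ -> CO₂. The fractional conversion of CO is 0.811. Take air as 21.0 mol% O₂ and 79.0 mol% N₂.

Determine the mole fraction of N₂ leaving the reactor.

Stoichiometric O₂ = 0.5 × 455 = 227.5 mol/s; O₂ fed = 227.5 × 1.657 = 377 mol/s.
N₂ fed = 377 × 79/21 = 1418 mol/s.
Fuel reacted = 0.811 × 455 → ξ = 369 mol/s.
Outlet (n = n₀ + ν ξ):
  CO: 455 − 1(369) = 85.99
  O₂: 377 − 0.5(369) = 192.5
  N₂: 1418 (inert)
  CO₂: 0 + 1(369) = 369
Total out = 2066 mol/s; y_N₂ = 1418 / 2066 = 0.6865.

0.687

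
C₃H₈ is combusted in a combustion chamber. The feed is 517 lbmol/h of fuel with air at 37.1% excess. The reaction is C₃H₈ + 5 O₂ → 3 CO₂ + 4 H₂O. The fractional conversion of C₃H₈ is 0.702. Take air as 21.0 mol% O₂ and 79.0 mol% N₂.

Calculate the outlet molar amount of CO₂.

1090 lbmol/h

Stoichiometric O₂ = 5 × 517 = 2585 lbmol/h; O₂ fed = 2585 × 1.371 = 3544 lbmol/h.
N₂ fed = 3544 × 79/21 = 13330 lbmol/h.
Fuel reacted = 0.702 × 517 → ξ = 362.9 lbmol/h.
Outlet (n = n₀ + ν ξ):
  C₃H₈: 517 − 1(362.9) = 154.1
  O₂: 3544 − 5(362.9) = 1729
  N₂: 13330 (inert)
  CO₂: 0 + 3(362.9) = 1089
  H₂O: 0 + 4(362.9) = 1452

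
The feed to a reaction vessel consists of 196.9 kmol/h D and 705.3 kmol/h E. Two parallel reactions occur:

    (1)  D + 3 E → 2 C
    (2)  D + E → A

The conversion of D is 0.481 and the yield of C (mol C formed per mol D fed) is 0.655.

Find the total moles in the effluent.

Yield of C: 2ξ₁ / 196.9 = 0.655 → ξ₁ = 64.48 kmol/h.
Conversion of D: 1ξ₁ + 1ξ₂ = 0.481 × 196.9 = 94.71 → ξ₂ = 30.22 kmol/h.
Outlet amounts (n = n₀ + Σ ν·ξ):
  D: 196.9 − 1(64.48) − 1(30.22) = 102.2
  E: 705.3 − 3(64.48) − 1(30.22) = 481.6
  C: 0 + 2(64.48) = 129
  A: 0 + 1(30.22) = 30.22
Total out = 102.2 + 481.6 + 129 + 30.22 = 743 kmol/h.

743 kmol/h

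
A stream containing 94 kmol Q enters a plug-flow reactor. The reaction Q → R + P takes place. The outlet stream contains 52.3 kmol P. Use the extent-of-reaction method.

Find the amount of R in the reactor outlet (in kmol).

For P: n = n₀ + 1ξ → 52.3 = 0 + 1ξ, giving ξ = 52.3 kmol.
Outlet amounts (n = n₀ + ν ξ):
  Q: 94 − 1(52.3) = 41.7
  R: 0 + 1(52.3) = 52.3
  P: 0 + 1(52.3) = 52.3

52.3 kmol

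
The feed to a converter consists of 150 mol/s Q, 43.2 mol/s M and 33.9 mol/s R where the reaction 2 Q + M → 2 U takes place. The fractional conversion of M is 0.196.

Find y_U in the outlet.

M reacted = 0.196 × 43.2 = 8.467 mol/s; ν_M = −1, so ξ = 8.467/1 = 8.467 mol/s.
Outlet amounts (n = n₀ + ν ξ):
  Q: 150 − 2(8.467) = 133.1
  M: 43.2 − 1(8.467) = 34.73
  U: 0 + 2(8.467) = 16.93
  R: 33.9 (inert)
Total out = 218.6 mol/s; y_U = 16.93 / 218.6 = 0.07746.

0.0775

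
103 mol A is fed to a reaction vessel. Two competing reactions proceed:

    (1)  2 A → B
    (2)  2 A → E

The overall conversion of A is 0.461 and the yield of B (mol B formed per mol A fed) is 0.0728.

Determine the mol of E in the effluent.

16.2 mol

Yield of B: 1ξ₁ / 103 = 0.0728 → ξ₁ = 7.498 mol.
Conversion of A: 2ξ₁ + 2ξ₂ = 0.461 × 103 = 47.48 → ξ₂ = 16.24 mol.
Outlet amounts (n = n₀ + Σ ν·ξ):
  A: 103 − 2(7.498) − 2(16.24) = 55.52
  B: 0 + 1(7.498) = 7.498
  E: 0 + 1(16.24) = 16.24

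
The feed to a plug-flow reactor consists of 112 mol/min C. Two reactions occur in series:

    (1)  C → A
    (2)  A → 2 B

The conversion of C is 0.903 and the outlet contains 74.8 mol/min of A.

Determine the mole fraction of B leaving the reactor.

Conversion of C: C consumed = 1ξ₁ = 0.903 × 112 → ξ₁ = 101.1 mol/min.
A balance: n_A = 0 + 1ξ₁ − 1ξ₂ = 74.8 → ξ₂ = (1·101.1 − 74.8)/1 = 26.34 mol/min.
Outlet amounts (n = n₀ + Σ ν·ξ):
  C: 112 − 1(101.1) = 10.86
  A: 0 + 1(101.1) − 1(26.34) = 74.8
  B: 0 + 2(26.34) = 52.67
Total out = 138.3 mol/min; y_B = 52.67 / 138.3 = 0.3808.

0.381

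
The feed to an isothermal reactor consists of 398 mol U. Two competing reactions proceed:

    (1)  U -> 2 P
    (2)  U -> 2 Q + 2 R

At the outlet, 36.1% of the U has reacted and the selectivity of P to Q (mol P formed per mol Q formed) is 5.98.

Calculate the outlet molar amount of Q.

41.2 mol

Conversion of U: U consumed = 0.361 × 398 = 143.7 mol = 1ξ₁ + 1ξ₂.
Selectivity: 2ξ₁ / (2ξ₂) = 5.98 → ξ₁ = 5.98 ξ₂.
Substitute: (1·5.98 + 1) ξ₂ = 143.7 → ξ₂ = 20.58 mol, ξ₁ = 123.1 mol.
Outlet amounts (n = n₀ + Σ ν·ξ):
  U: 398 − 1(123.1) − 1(20.58) = 254.3
  P: 0 + 2(123.1) = 246.2
  Q: 0 + 2(20.58) = 41.17
  R: 0 + 2(20.58) = 41.17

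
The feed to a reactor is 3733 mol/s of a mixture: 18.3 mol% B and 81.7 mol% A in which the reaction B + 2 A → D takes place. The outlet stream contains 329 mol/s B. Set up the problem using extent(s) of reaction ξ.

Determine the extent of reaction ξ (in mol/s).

For B: n = n₀ − 1ξ → 329 = 683.1 − 1ξ, giving ξ = 354.1 mol/s.
Outlet amounts (n = n₀ + ν ξ):
  B: 683.1 − 1(354.1) = 329
  A: 3050 − 2(354.1) = 2342
  D: 0 + 1(354.1) = 354.1

ξ = 354 mol/s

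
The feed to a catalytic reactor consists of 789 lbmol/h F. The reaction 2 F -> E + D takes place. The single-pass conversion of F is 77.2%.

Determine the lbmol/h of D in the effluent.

F reacted = 0.772 × 789 = 609.1 lbmol/h; ν_F = −2, so ξ = 609.1/2 = 304.6 lbmol/h.
Outlet amounts (n = n₀ + ν ξ):
  F: 789 − 2(304.6) = 179.9
  E: 0 + 1(304.6) = 304.6
  D: 0 + 1(304.6) = 304.6

305 lbmol/h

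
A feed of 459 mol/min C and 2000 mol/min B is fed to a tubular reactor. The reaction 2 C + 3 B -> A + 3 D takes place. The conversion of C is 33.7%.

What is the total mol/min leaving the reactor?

2380 mol/min

C reacted = 0.337 × 459 = 154.7 mol/min; ν_C = −2, so ξ = 154.7/2 = 77.34 mol/min.
Outlet amounts (n = n₀ + ν ξ):
  C: 459 − 2(77.34) = 304.3
  B: 2000 − 3(77.34) = 1768
  A: 0 + 1(77.34) = 77.34
  D: 0 + 3(77.34) = 232
Total out = 304.3 + 1768 + 77.34 + 232 = 2382 mol/min.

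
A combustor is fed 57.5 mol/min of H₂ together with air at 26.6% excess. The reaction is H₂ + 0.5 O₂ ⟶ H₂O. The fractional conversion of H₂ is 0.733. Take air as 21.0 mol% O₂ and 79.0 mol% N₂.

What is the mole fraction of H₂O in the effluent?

Stoichiometric O₂ = 0.5 × 57.5 = 28.75 mol/min; O₂ fed = 28.75 × 1.266 = 36.4 mol/min.
N₂ fed = 36.4 × 79/21 = 136.9 mol/min.
Fuel reacted = 0.733 × 57.5 → ξ = 42.15 mol/min.
Outlet (n = n₀ + ν ξ):
  H₂: 57.5 − 1(42.15) = 15.35
  O₂: 36.4 − 0.5(42.15) = 15.32
  N₂: 136.9 (inert)
  H₂O: 0 + 1(42.15) = 42.15
Total out = 209.7 mol/min; y_H₂O = 42.15 / 209.7 = 0.2009.

0.201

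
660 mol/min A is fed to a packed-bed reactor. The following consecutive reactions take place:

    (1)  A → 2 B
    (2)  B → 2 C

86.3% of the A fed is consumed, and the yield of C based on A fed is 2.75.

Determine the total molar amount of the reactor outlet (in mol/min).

Conversion of A: A consumed = 1ξ₁ = 0.863 × 660 → ξ₁ = 569.6 mol/min.
Yield of C: 2ξ₂ / 660 = 2.75 → ξ₂ = 907.5 mol/min.
Outlet amounts (n = n₀ + Σ ν·ξ):
  A: 660 − 1(569.6) = 90.42
  B: 0 + 2(569.6) − 1(907.5) = 231.7
  C: 0 + 2(907.5) = 1815
Total out = 90.42 + 231.7 + 1815 = 2137 mol/min.

2140 mol/min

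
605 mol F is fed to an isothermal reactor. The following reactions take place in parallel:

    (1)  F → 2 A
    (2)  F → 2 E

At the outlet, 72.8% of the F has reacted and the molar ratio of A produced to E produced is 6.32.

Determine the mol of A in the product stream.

761 mol

Conversion of F: F consumed = 0.728 × 605 = 440.4 mol = 1ξ₁ + 1ξ₂.
Selectivity: 2ξ₁ / (2ξ₂) = 6.32 → ξ₁ = 6.32 ξ₂.
Substitute: (1·6.32 + 1) ξ₂ = 440.4 → ξ₂ = 60.17 mol, ξ₁ = 380.3 mol.
Outlet amounts (n = n₀ + Σ ν·ξ):
  F: 605 − 1(380.3) − 1(60.17) = 164.6
  A: 0 + 2(380.3) = 760.5
  E: 0 + 2(60.17) = 120.3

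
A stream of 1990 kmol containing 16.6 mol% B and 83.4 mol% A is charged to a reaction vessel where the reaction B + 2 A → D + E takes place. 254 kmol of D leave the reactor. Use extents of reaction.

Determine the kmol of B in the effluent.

76.3 kmol

For D: n = n₀ + 1ξ → 254 = 0 + 1ξ, giving ξ = 254 kmol.
Outlet amounts (n = n₀ + ν ξ):
  B: 330.3 − 1(254) = 76.34
  A: 1660 − 2(254) = 1152
  D: 0 + 1(254) = 254
  E: 0 + 1(254) = 254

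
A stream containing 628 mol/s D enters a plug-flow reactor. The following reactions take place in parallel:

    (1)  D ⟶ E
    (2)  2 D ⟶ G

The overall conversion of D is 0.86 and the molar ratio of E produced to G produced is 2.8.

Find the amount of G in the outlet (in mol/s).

113 mol/s

Conversion of D: D consumed = 0.86 × 628 = 540.1 mol/s = 1ξ₁ + 2ξ₂.
Selectivity: 1ξ₁ / (1ξ₂) = 2.8 → ξ₁ = 2.8 ξ₂.
Substitute: (1·2.8 + 2) ξ₂ = 540.1 → ξ₂ = 112.5 mol/s, ξ₁ = 315 mol/s.
Outlet amounts (n = n₀ + Σ ν·ξ):
  D: 628 − 1(315) − 2(112.5) = 87.92
  E: 0 + 1(315) = 315
  G: 0 + 1(112.5) = 112.5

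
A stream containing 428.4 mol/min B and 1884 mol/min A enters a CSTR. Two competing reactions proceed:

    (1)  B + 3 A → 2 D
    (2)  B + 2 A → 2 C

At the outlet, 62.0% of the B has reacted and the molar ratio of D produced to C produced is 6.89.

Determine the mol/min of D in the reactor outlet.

464 mol/min

Conversion of B: B consumed = 0.62 × 428.4 = 265.6 mol/min = 1ξ₁ + 1ξ₂.
Selectivity: 2ξ₁ / (2ξ₂) = 6.89 → ξ₁ = 6.89 ξ₂.
Substitute: (1·6.89 + 1) ξ₂ = 265.6 → ξ₂ = 33.66 mol/min, ξ₁ = 231.9 mol/min.
Outlet amounts (n = n₀ + Σ ν·ξ):
  B: 428.4 − 1(231.9) − 1(33.66) = 162.8
  A: 1884 − 3(231.9) − 2(33.66) = 1121
  D: 0 + 2(231.9) = 463.9
  C: 0 + 2(33.66) = 67.33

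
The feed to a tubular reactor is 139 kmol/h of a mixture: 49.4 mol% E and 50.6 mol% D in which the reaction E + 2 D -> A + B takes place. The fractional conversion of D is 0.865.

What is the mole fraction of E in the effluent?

D reacted = 0.865 × 70.33 = 60.84 kmol/h; ν_D = −2, so ξ = 60.84/2 = 30.42 kmol/h.
Outlet amounts (n = n₀ + ν ξ):
  E: 68.67 − 1(30.42) = 38.25
  D: 70.33 − 2(30.42) = 9.495
  A: 0 + 1(30.42) = 30.42
  B: 0 + 1(30.42) = 30.42
Total out = 108.6 kmol/h; y_E = 38.25 / 108.6 = 0.3522.

0.352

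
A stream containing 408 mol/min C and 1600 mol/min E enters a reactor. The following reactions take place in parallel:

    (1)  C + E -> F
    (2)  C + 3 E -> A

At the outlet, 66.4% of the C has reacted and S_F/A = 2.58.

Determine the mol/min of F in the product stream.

Conversion of C: C consumed = 0.664 × 408 = 270.9 mol/min = 1ξ₁ + 1ξ₂.
Selectivity: 1ξ₁ / (1ξ₂) = 2.58 → ξ₁ = 2.58 ξ₂.
Substitute: (1·2.58 + 1) ξ₂ = 270.9 → ξ₂ = 75.67 mol/min, ξ₁ = 195.2 mol/min.
Outlet amounts (n = n₀ + Σ ν·ξ):
  C: 408 − 1(195.2) − 1(75.67) = 137.1
  E: 1600 − 1(195.2) − 3(75.67) = 1178
  F: 0 + 1(195.2) = 195.2
  A: 0 + 1(75.67) = 75.67

195 mol/min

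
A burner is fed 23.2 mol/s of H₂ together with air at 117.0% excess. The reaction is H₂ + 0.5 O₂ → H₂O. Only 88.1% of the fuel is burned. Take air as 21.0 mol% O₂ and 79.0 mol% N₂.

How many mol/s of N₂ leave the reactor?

Stoichiometric O₂ = 0.5 × 23.2 = 11.6 mol/s; O₂ fed = 11.6 × 2.170 = 25.17 mol/s.
N₂ fed = 25.17 × 79/21 = 94.69 mol/s.
Fuel reacted = 0.881 × 23.2 → ξ = 20.44 mol/s.
Outlet (n = n₀ + ν ξ):
  H₂: 23.2 − 1(20.44) = 2.761
  O₂: 25.17 − 0.5(20.44) = 14.95
  N₂: 94.69 (inert)
  H₂O: 0 + 1(20.44) = 20.44

94.7 mol/s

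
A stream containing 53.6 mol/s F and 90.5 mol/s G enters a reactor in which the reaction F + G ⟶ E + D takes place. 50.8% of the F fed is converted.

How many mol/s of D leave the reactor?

F reacted = 0.508 × 53.6 = 27.23 mol/s; ν_F = −1, so ξ = 27.23/1 = 27.23 mol/s.
Outlet amounts (n = n₀ + ν ξ):
  F: 53.6 − 1(27.23) = 26.37
  G: 90.5 − 1(27.23) = 63.27
  E: 0 + 1(27.23) = 27.23
  D: 0 + 1(27.23) = 27.23

27.2 mol/s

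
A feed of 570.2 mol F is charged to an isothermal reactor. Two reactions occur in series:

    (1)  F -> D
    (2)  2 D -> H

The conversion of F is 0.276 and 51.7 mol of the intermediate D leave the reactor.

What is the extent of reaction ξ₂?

ξ₂ = 52.8 mol

Conversion of F: F consumed = 1ξ₁ = 0.276 × 570.2 → ξ₁ = 157.4 mol.
D balance: n_D = 0 + 1ξ₁ − 2ξ₂ = 51.7 → ξ₂ = (1·157.4 − 51.7)/2 = 52.84 mol.
Outlet amounts (n = n₀ + Σ ν·ξ):
  F: 570.2 − 1(157.4) = 412.8
  D: 0 + 1(157.4) − 2(52.84) = 51.7
  H: 0 + 1(52.84) = 52.84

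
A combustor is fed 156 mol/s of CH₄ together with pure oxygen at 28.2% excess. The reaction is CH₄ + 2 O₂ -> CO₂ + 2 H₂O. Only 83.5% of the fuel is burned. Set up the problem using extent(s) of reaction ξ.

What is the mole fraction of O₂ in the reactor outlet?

Stoichiometric O₂ = 2 × 156 = 312 mol/s; O₂ fed = 312 × 1.282 = 400 mol/s.
Fuel reacted = 0.835 × 156 → ξ = 130.3 mol/s.
Outlet (n = n₀ + ν ξ):
  CH₄: 156 − 1(130.3) = 25.74
  O₂: 400 − 2(130.3) = 139.5
  CO₂: 0 + 1(130.3) = 130.3
  H₂O: 0 + 2(130.3) = 260.5
Total out = 556 mol/s; y_O₂ = 139.5 / 556 = 0.2508.

0.251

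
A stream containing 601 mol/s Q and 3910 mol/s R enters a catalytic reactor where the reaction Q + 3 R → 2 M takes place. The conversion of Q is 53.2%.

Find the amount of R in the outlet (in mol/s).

Q reacted = 0.532 × 601 = 319.7 mol/s; ν_Q = −1, so ξ = 319.7/1 = 319.7 mol/s.
Outlet amounts (n = n₀ + ν ξ):
  Q: 601 − 1(319.7) = 281.3
  R: 3910 − 3(319.7) = 2951
  M: 0 + 2(319.7) = 639.5

2950 mol/s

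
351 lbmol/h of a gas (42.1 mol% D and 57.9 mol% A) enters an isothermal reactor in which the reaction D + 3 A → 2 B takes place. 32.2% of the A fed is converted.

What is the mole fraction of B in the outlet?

A reacted = 0.322 × 203.2 = 65.44 lbmol/h; ν_A = −3, so ξ = 65.44/3 = 21.81 lbmol/h.
Outlet amounts (n = n₀ + ν ξ):
  D: 147.8 − 1(21.81) = 126
  A: 203.2 − 3(21.81) = 137.8
  B: 0 + 2(21.81) = 43.63
Total out = 307.4 lbmol/h; y_B = 43.63 / 307.4 = 0.1419.

0.142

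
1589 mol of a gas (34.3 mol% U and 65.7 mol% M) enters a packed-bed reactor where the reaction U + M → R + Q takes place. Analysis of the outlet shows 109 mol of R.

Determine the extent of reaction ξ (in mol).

For R: n = n₀ + 1ξ → 109 = 0 + 1ξ, giving ξ = 109 mol.
Outlet amounts (n = n₀ + ν ξ):
  U: 545 − 1(109) = 436
  M: 1044 − 1(109) = 935
  R: 0 + 1(109) = 109
  Q: 0 + 1(109) = 109

ξ = 109 mol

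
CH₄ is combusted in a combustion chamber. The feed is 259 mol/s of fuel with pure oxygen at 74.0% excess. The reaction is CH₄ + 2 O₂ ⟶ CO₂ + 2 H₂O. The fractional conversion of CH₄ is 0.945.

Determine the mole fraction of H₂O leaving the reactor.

0.422

Stoichiometric O₂ = 2 × 259 = 518 mol/s; O₂ fed = 518 × 1.740 = 901.3 mol/s.
Fuel reacted = 0.945 × 259 → ξ = 244.8 mol/s.
Outlet (n = n₀ + ν ξ):
  CH₄: 259 − 1(244.8) = 14.25
  O₂: 901.3 − 2(244.8) = 411.8
  CO₂: 0 + 1(244.8) = 244.8
  H₂O: 0 + 2(244.8) = 489.5
Total out = 1160 mol/s; y_H₂O = 489.5 / 1160 = 0.4219.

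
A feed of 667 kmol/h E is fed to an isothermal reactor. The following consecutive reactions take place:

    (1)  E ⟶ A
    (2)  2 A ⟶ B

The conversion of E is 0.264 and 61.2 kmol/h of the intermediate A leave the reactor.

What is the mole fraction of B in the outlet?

0.0942

Conversion of E: E consumed = 1ξ₁ = 0.264 × 667 → ξ₁ = 176.1 kmol/h.
A balance: n_A = 0 + 1ξ₁ − 2ξ₂ = 61.2 → ξ₂ = (1·176.1 − 61.2)/2 = 57.44 kmol/h.
Outlet amounts (n = n₀ + Σ ν·ξ):
  E: 667 − 1(176.1) = 490.9
  A: 0 + 1(176.1) − 2(57.44) = 61.2
  B: 0 + 1(57.44) = 57.44
Total out = 609.6 kmol/h; y_B = 57.44 / 609.6 = 0.09424.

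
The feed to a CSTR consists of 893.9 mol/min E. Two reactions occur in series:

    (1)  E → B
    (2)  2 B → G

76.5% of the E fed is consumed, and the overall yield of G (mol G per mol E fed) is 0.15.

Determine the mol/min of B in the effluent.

Conversion of E: E consumed = 1ξ₁ = 0.765 × 893.9 → ξ₁ = 683.8 mol/min.
Yield of G: 1ξ₂ / 893.9 = 0.15 → ξ₂ = 134.1 mol/min.
Outlet amounts (n = n₀ + Σ ν·ξ):
  E: 893.9 − 1(683.8) = 210.1
  B: 0 + 1(683.8) − 2(134.1) = 415.7
  G: 0 + 1(134.1) = 134.1

416 mol/min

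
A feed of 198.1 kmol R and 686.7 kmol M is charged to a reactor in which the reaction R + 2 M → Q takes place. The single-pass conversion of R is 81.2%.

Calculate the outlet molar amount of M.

R reacted = 0.812 × 198.1 = 160.9 kmol; ν_R = −1, so ξ = 160.9/1 = 160.9 kmol.
Outlet amounts (n = n₀ + ν ξ):
  R: 198.1 − 1(160.9) = 37.24
  M: 686.7 − 2(160.9) = 365
  Q: 0 + 1(160.9) = 160.9

365 kmol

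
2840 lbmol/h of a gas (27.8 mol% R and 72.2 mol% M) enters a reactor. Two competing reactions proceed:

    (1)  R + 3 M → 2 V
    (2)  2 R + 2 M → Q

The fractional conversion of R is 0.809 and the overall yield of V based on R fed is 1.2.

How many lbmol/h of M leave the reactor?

Yield of V: 2ξ₁ / 789.5 = 1.2 → ξ₁ = 473.7 lbmol/h.
Conversion of R: 1ξ₁ + 2ξ₂ = 0.809 × 789.5 = 638.7 → ξ₂ = 82.5 lbmol/h.
Outlet amounts (n = n₀ + Σ ν·ξ):
  R: 789.5 − 1(473.7) − 2(82.5) = 150.8
  M: 2050 − 3(473.7) − 2(82.5) = 464.3
  V: 0 + 2(473.7) = 947.4
  Q: 0 + 1(82.5) = 82.5

464 lbmol/h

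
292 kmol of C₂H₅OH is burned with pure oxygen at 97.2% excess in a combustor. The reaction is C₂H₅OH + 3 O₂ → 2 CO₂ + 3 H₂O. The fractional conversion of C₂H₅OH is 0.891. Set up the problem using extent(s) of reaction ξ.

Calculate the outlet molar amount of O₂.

Stoichiometric O₂ = 3 × 292 = 876 kmol; O₂ fed = 876 × 1.972 = 1727 kmol.
Fuel reacted = 0.891 × 292 → ξ = 260.2 kmol.
Outlet (n = n₀ + ν ξ):
  C₂H₅OH: 292 − 1(260.2) = 31.83
  O₂: 1727 − 3(260.2) = 947
  CO₂: 0 + 2(260.2) = 520.3
  H₂O: 0 + 3(260.2) = 780.5

947 kmol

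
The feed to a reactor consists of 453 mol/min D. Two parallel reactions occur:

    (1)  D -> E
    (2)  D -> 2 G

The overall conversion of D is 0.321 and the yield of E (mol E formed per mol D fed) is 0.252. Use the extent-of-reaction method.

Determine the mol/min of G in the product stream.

Yield of E: 1ξ₁ / 453 = 0.252 → ξ₁ = 114.2 mol/min.
Conversion of D: 1ξ₁ + 1ξ₂ = 0.321 × 453 = 145.4 → ξ₂ = 31.26 mol/min.
Outlet amounts (n = n₀ + Σ ν·ξ):
  D: 453 − 1(114.2) − 1(31.26) = 307.6
  E: 0 + 1(114.2) = 114.2
  G: 0 + 2(31.26) = 62.51

62.5 mol/min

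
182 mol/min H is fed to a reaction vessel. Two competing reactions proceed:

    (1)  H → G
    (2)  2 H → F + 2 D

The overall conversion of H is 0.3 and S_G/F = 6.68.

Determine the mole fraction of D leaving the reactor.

0.0668

Conversion of H: H consumed = 0.3 × 182 = 54.6 mol/min = 1ξ₁ + 2ξ₂.
Selectivity: 1ξ₁ / (1ξ₂) = 6.68 → ξ₁ = 6.68 ξ₂.
Substitute: (1·6.68 + 2) ξ₂ = 54.6 → ξ₂ = 6.29 mol/min, ξ₁ = 42.02 mol/min.
Outlet amounts (n = n₀ + Σ ν·ξ):
  H: 182 − 1(42.02) − 2(6.29) = 127.4
  G: 0 + 1(42.02) = 42.02
  F: 0 + 1(6.29) = 6.29
  D: 0 + 2(6.29) = 12.58
Total out = 188.3 mol/min; y_D = 12.58 / 188.3 = 0.06682.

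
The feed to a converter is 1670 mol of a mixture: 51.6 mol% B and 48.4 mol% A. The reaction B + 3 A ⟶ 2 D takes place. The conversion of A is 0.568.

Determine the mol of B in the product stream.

709 mol

A reacted = 0.568 × 808.3 = 459.1 mol; ν_A = −3, so ξ = 459.1/3 = 153 mol.
Outlet amounts (n = n₀ + ν ξ):
  B: 861.7 − 1(153) = 708.7
  A: 808.3 − 3(153) = 349.2
  D: 0 + 2(153) = 306.1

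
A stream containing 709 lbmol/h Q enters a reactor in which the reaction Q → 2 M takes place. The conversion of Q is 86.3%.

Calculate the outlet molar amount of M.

1220 lbmol/h

Q reacted = 0.863 × 709 = 611.9 lbmol/h; ν_Q = −1, so ξ = 611.9/1 = 611.9 lbmol/h.
Outlet amounts (n = n₀ + ν ξ):
  Q: 709 − 1(611.9) = 97.13
  M: 0 + 2(611.9) = 1224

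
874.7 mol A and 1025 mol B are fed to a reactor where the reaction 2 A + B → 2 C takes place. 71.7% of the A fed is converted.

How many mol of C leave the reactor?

A reacted = 0.717 × 874.7 = 627.2 mol; ν_A = −2, so ξ = 627.2/2 = 313.6 mol.
Outlet amounts (n = n₀ + ν ξ):
  A: 874.7 − 2(313.6) = 247.5
  B: 1025 − 1(313.6) = 711.4
  C: 0 + 2(313.6) = 627.2

627 mol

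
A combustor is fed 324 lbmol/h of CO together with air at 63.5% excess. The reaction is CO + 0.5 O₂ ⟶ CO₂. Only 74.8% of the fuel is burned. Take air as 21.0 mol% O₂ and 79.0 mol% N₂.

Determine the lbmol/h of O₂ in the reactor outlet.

Stoichiometric O₂ = 0.5 × 324 = 162 lbmol/h; O₂ fed = 162 × 1.635 = 264.9 lbmol/h.
N₂ fed = 264.9 × 79/21 = 996.4 lbmol/h.
Fuel reacted = 0.748 × 324 → ξ = 242.4 lbmol/h.
Outlet (n = n₀ + ν ξ):
  CO: 324 − 1(242.4) = 81.65
  O₂: 264.9 − 0.5(242.4) = 143.7
  N₂: 996.4 (inert)
  CO₂: 0 + 1(242.4) = 242.4

144 lbmol/h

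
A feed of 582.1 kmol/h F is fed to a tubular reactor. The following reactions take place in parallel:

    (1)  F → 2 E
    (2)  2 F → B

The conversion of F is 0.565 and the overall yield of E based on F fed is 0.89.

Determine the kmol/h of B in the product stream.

Yield of E: 2ξ₁ / 582.1 = 0.89 → ξ₁ = 259 kmol/h.
Conversion of F: 1ξ₁ + 2ξ₂ = 0.565 × 582.1 = 328.9 → ξ₂ = 34.93 kmol/h.
Outlet amounts (n = n₀ + Σ ν·ξ):
  F: 582.1 − 1(259) − 2(34.93) = 253.2
  E: 0 + 2(259) = 518.1
  B: 0 + 1(34.93) = 34.93

34.9 kmol/h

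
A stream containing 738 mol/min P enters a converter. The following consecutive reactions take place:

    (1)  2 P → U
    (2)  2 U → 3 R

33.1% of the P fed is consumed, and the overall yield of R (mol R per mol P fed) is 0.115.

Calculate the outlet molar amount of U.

Conversion of P: P consumed = 2ξ₁ = 0.331 × 738 → ξ₁ = 122.1 mol/min.
Yield of R: 3ξ₂ / 738 = 0.115 → ξ₂ = 28.29 mol/min.
Outlet amounts (n = n₀ + Σ ν·ξ):
  P: 738 − 2(122.1) = 493.7
  U: 0 + 1(122.1) − 2(28.29) = 65.56
  R: 0 + 3(28.29) = 84.87

65.6 mol/min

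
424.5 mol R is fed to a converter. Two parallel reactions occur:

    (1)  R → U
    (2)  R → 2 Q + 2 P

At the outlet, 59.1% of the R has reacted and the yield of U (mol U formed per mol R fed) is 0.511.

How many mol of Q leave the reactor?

Yield of U: 1ξ₁ / 424.5 = 0.511 → ξ₁ = 216.9 mol.
Conversion of R: 1ξ₁ + 1ξ₂ = 0.591 × 424.5 = 250.9 → ξ₂ = 33.96 mol.
Outlet amounts (n = n₀ + Σ ν·ξ):
  R: 424.5 − 1(216.9) − 1(33.96) = 173.6
  U: 0 + 1(216.9) = 216.9
  Q: 0 + 2(33.96) = 67.92
  P: 0 + 2(33.96) = 67.92

67.9 mol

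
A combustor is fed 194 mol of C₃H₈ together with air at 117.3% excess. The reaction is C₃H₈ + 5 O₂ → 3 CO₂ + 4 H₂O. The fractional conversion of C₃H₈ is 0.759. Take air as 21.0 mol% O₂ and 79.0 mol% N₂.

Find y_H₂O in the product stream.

Stoichiometric O₂ = 5 × 194 = 970 mol; O₂ fed = 970 × 2.173 = 2108 mol.
N₂ fed = 2108 × 79/21 = 7929 mol.
Fuel reacted = 0.759 × 194 → ξ = 147.2 mol.
Outlet (n = n₀ + ν ξ):
  C₃H₈: 194 − 1(147.2) = 46.75
  O₂: 2108 − 5(147.2) = 1372
  N₂: 7929 (inert)
  CO₂: 0 + 3(147.2) = 441.7
  H₂O: 0 + 4(147.2) = 589
Total out = 10380 mol; y_H₂O = 589 / 10380 = 0.05675.

0.0568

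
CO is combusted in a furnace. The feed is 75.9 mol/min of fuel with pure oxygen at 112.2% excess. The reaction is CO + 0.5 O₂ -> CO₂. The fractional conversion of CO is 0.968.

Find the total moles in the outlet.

120 mol/min

Stoichiometric O₂ = 0.5 × 75.9 = 37.95 mol/min; O₂ fed = 37.95 × 2.122 = 80.53 mol/min.
Fuel reacted = 0.968 × 75.9 → ξ = 73.47 mol/min.
Outlet (n = n₀ + ν ξ):
  CO: 75.9 − 1(73.47) = 2.429
  O₂: 80.53 − 0.5(73.47) = 43.79
  CO₂: 0 + 1(73.47) = 73.47
Total out = 2.429 + 43.79 + 73.47 = 119.7 mol/min.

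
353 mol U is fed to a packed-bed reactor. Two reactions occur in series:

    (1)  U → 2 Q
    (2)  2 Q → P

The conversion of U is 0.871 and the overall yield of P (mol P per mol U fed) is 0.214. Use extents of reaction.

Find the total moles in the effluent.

Conversion of U: U consumed = 1ξ₁ = 0.871 × 353 → ξ₁ = 307.5 mol.
Yield of P: 1ξ₂ / 353 = 0.214 → ξ₂ = 75.54 mol.
Outlet amounts (n = n₀ + Σ ν·ξ):
  U: 353 − 1(307.5) = 45.54
  Q: 0 + 2(307.5) − 2(75.54) = 463.8
  P: 0 + 1(75.54) = 75.54
Total out = 45.54 + 463.8 + 75.54 = 584.9 mol.

585 mol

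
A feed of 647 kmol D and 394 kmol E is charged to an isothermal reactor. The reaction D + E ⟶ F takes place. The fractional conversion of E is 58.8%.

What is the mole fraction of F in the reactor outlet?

0.286

E reacted = 0.588 × 394 = 231.7 kmol; ν_E = −1, so ξ = 231.7/1 = 231.7 kmol.
Outlet amounts (n = n₀ + ν ξ):
  D: 647 − 1(231.7) = 415.3
  E: 394 − 1(231.7) = 162.3
  F: 0 + 1(231.7) = 231.7
Total out = 809.3 kmol; y_F = 231.7 / 809.3 = 0.2863.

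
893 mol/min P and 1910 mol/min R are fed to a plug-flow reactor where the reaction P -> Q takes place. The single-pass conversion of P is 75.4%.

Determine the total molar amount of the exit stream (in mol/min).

2800 mol/min

P reacted = 0.754 × 893 = 673.3 mol/min; ν_P = −1, so ξ = 673.3/1 = 673.3 mol/min.
Outlet amounts (n = n₀ + ν ξ):
  P: 893 − 1(673.3) = 219.7
  Q: 0 + 1(673.3) = 673.3
  R: 1910 (inert)
Total out = 219.7 + 673.3 + 1910 = 2803 mol/min.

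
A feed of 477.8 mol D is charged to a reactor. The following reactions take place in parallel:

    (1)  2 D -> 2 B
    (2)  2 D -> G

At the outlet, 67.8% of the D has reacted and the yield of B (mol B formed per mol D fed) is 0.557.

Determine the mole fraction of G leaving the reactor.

0.0644

Yield of B: 2ξ₁ / 477.8 = 0.557 → ξ₁ = 133.1 mol.
Conversion of D: 2ξ₁ + 2ξ₂ = 0.678 × 477.8 = 323.9 → ξ₂ = 28.91 mol.
Outlet amounts (n = n₀ + Σ ν·ξ):
  D: 477.8 − 2(133.1) − 2(28.91) = 153.9
  B: 0 + 2(133.1) = 266.1
  G: 0 + 1(28.91) = 28.91
Total out = 448.9 mol; y_G = 28.91 / 448.9 = 0.0644.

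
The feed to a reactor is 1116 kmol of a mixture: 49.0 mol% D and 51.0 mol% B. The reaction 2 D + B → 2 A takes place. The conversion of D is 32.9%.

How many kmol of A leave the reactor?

D reacted = 0.329 × 546.8 = 179.9 kmol; ν_D = −2, so ξ = 179.9/2 = 89.96 kmol.
Outlet amounts (n = n₀ + ν ξ):
  D: 546.8 − 2(89.96) = 366.9
  B: 569.2 − 1(89.96) = 479.2
  A: 0 + 2(89.96) = 179.9

180 kmol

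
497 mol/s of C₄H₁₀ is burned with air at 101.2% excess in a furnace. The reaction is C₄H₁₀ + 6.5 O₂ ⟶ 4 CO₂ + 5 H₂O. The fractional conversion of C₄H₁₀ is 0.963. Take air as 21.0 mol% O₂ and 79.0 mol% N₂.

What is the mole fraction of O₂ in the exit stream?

0.105

Stoichiometric O₂ = 6.5 × 497 = 3230 mol/s; O₂ fed = 3230 × 2.012 = 6500 mol/s.
N₂ fed = 6500 × 79/21 = 24450 mol/s.
Fuel reacted = 0.963 × 497 → ξ = 478.6 mol/s.
Outlet (n = n₀ + ν ξ):
  C₄H₁₀: 497 − 1(478.6) = 18.39
  O₂: 6500 − 6.5(478.6) = 3389
  N₂: 24450 (inert)
  CO₂: 0 + 4(478.6) = 1914
  H₂O: 0 + 5(478.6) = 2393
Total out = 32170 mol/s; y_O₂ = 3389 / 32170 = 0.1054.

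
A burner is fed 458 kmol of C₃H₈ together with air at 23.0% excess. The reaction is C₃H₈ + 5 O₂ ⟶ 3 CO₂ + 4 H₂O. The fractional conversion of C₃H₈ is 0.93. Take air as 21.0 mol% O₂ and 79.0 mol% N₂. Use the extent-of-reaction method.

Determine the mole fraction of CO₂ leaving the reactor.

0.0894

Stoichiometric O₂ = 5 × 458 = 2290 kmol; O₂ fed = 2290 × 1.230 = 2817 kmol.
N₂ fed = 2817 × 79/21 = 10600 kmol.
Fuel reacted = 0.93 × 458 → ξ = 425.9 kmol.
Outlet (n = n₀ + ν ξ):
  C₃H₈: 458 − 1(425.9) = 32.06
  O₂: 2817 − 5(425.9) = 687
  N₂: 10600 (inert)
  CO₂: 0 + 3(425.9) = 1278
  H₂O: 0 + 4(425.9) = 1704
Total out = 14300 kmol; y_CO₂ = 1278 / 14300 = 0.08938.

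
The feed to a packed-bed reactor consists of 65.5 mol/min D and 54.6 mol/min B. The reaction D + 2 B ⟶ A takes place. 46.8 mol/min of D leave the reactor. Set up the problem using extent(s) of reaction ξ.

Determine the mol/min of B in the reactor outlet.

17.2 mol/min

For D: n = n₀ − 1ξ → 46.8 = 65.5 − 1ξ, giving ξ = 18.7 mol/min.
Outlet amounts (n = n₀ + ν ξ):
  D: 65.5 − 1(18.7) = 46.8
  B: 54.6 − 2(18.7) = 17.2
  A: 0 + 1(18.7) = 18.7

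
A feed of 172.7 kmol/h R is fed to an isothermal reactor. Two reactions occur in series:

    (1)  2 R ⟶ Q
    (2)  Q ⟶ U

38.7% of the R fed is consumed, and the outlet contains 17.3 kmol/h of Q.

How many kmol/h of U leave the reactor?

16.1 kmol/h

Conversion of R: R consumed = 2ξ₁ = 0.387 × 172.7 → ξ₁ = 33.42 kmol/h.
Q balance: n_Q = 0 + 1ξ₁ − 1ξ₂ = 17.3 → ξ₂ = (1·33.42 − 17.3)/1 = 16.12 kmol/h.
Outlet amounts (n = n₀ + Σ ν·ξ):
  R: 172.7 − 2(33.42) = 105.9
  Q: 0 + 1(33.42) − 1(16.12) = 17.3
  U: 0 + 1(16.12) = 16.12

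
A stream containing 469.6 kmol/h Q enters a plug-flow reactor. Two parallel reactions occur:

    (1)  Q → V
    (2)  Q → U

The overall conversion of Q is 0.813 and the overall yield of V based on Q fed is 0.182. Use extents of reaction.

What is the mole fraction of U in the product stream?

0.631

Yield of V: 1ξ₁ / 469.6 = 0.182 → ξ₁ = 85.47 kmol/h.
Conversion of Q: 1ξ₁ + 1ξ₂ = 0.813 × 469.6 = 381.8 → ξ₂ = 296.3 kmol/h.
Outlet amounts (n = n₀ + Σ ν·ξ):
  Q: 469.6 − 1(85.47) − 1(296.3) = 87.82
  V: 0 + 1(85.47) = 85.47
  U: 0 + 1(296.3) = 296.3
Total out = 469.6 kmol/h; y_U = 296.3 / 469.6 = 0.631.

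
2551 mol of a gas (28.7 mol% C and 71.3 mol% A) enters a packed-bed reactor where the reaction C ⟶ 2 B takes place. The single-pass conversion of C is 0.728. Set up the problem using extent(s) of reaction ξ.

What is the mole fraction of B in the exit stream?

0.346

C reacted = 0.728 × 732.1 = 533 mol; ν_C = −1, so ξ = 533/1 = 533 mol.
Outlet amounts (n = n₀ + ν ξ):
  C: 732.1 − 1(533) = 199.1
  B: 0 + 2(533) = 1066
  A: 1819 (inert)
Total out = 3084 mol; y_B = 1066 / 3084 = 0.3457.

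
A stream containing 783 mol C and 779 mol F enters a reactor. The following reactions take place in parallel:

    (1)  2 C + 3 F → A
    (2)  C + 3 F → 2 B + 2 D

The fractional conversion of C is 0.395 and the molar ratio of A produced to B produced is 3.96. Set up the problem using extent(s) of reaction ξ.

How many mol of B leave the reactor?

36.7 mol

Conversion of C: C consumed = 0.395 × 783 = 309.3 mol = 2ξ₁ + 1ξ₂.
Selectivity: 1ξ₁ / (2ξ₂) = 3.96 → ξ₁ = 7.92 ξ₂.
Substitute: (2·7.92 + 1) ξ₂ = 309.3 → ξ₂ = 18.37 mol, ξ₁ = 145.5 mol.
Outlet amounts (n = n₀ + Σ ν·ξ):
  C: 783 − 2(145.5) − 1(18.37) = 473.7
  F: 779 − 3(145.5) − 3(18.37) = 287.5
  A: 0 + 1(145.5) = 145.5
  B: 0 + 2(18.37) = 36.73
  D: 0 + 2(18.37) = 36.73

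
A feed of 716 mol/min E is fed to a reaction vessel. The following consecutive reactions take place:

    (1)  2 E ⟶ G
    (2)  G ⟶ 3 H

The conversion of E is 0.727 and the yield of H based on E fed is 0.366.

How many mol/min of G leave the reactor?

Conversion of E: E consumed = 2ξ₁ = 0.727 × 716 → ξ₁ = 260.3 mol/min.
Yield of H: 3ξ₂ / 716 = 0.366 → ξ₂ = 87.35 mol/min.
Outlet amounts (n = n₀ + Σ ν·ξ):
  E: 716 − 2(260.3) = 195.5
  G: 0 + 1(260.3) − 1(87.35) = 172.9
  H: 0 + 3(87.35) = 262.1

173 mol/min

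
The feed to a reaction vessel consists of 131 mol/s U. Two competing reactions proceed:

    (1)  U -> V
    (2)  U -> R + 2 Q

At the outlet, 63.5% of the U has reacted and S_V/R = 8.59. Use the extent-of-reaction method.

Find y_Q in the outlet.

0.117

Conversion of U: U consumed = 0.635 × 131 = 83.19 mol/s = 1ξ₁ + 1ξ₂.
Selectivity: 1ξ₁ / (1ξ₂) = 8.59 → ξ₁ = 8.59 ξ₂.
Substitute: (1·8.59 + 1) ξ₂ = 83.19 → ξ₂ = 8.674 mol/s, ξ₁ = 74.51 mol/s.
Outlet amounts (n = n₀ + Σ ν·ξ):
  U: 131 − 1(74.51) − 1(8.674) = 47.81
  V: 0 + 1(74.51) = 74.51
  R: 0 + 1(8.674) = 8.674
  Q: 0 + 2(8.674) = 17.35
Total out = 148.3 mol/s; y_Q = 17.35 / 148.3 = 0.1169.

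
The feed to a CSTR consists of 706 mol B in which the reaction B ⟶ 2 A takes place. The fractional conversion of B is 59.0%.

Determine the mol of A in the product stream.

B reacted = 0.59 × 706 = 416.5 mol; ν_B = −1, so ξ = 416.5/1 = 416.5 mol.
Outlet amounts (n = n₀ + ν ξ):
  B: 706 − 1(416.5) = 289.5
  A: 0 + 2(416.5) = 833.1

833 mol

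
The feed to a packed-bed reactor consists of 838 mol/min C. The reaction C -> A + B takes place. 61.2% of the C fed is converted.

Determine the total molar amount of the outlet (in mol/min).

1350 mol/min

C reacted = 0.612 × 838 = 512.9 mol/min; ν_C = −1, so ξ = 512.9/1 = 512.9 mol/min.
Outlet amounts (n = n₀ + ν ξ):
  C: 838 − 1(512.9) = 325.1
  A: 0 + 1(512.9) = 512.9
  B: 0 + 1(512.9) = 512.9
Total out = 325.1 + 512.9 + 512.9 = 1351 mol/min.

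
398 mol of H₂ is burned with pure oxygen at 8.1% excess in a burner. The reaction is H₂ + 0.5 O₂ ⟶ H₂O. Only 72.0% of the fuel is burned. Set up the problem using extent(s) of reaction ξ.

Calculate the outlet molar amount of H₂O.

287 mol

Stoichiometric O₂ = 0.5 × 398 = 199 mol; O₂ fed = 199 × 1.081 = 215.1 mol.
Fuel reacted = 0.72 × 398 → ξ = 286.6 mol.
Outlet (n = n₀ + ν ξ):
  H₂: 398 − 1(286.6) = 111.4
  O₂: 215.1 − 0.5(286.6) = 71.84
  H₂O: 0 + 1(286.6) = 286.6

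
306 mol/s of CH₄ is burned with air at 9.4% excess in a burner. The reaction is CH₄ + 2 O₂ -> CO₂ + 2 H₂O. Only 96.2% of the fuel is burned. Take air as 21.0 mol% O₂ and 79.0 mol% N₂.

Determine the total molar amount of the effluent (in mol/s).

3490 mol/s

Stoichiometric O₂ = 2 × 306 = 612 mol/s; O₂ fed = 612 × 1.094 = 669.5 mol/s.
N₂ fed = 669.5 × 79/21 = 2519 mol/s.
Fuel reacted = 0.962 × 306 → ξ = 294.4 mol/s.
Outlet (n = n₀ + ν ξ):
  CH₄: 306 − 1(294.4) = 11.63
  O₂: 669.5 − 2(294.4) = 80.78
  N₂: 2519 (inert)
  CO₂: 0 + 1(294.4) = 294.4
  H₂O: 0 + 2(294.4) = 588.7
Total out = 11.63 + 80.78 + 2519 + 294.4 + 588.7 = 3494 mol/s.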